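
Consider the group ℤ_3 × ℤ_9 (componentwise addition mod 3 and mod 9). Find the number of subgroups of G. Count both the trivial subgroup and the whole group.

|G| = 27, so by Lagrange every subgroup order divides 27. Divisors: 1, 3, 9, 27.
Subgroups by order — order 1: 1; order 3: 4; order 9: 4; order 27: 1.
Total: 1 + 4 + 4 + 1 = 10.

10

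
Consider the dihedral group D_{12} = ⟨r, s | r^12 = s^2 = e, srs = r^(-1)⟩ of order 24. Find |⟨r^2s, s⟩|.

|⟨r^2s⟩| = 2 and |⟨s⟩| = 2, so |H| is a multiple of lcm(2, 2) = 2 and divides |G| = 24.
Closing under the operation: H = {e, r^2, r^4, r^6, r^8, r^10, s, r^2s, r^4s, r^6s, r^8s, r^10s}, so |H| = 12.

12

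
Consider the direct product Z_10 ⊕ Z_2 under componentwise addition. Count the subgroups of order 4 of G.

|G| = 20 and 4 | 20, so subgroups of order 4 are possible by Lagrange.
The subgroups of order 4 are: {(0,0), (0,1), (5,0), (5,1)}.
So G has 1 subgroup of order 4.

1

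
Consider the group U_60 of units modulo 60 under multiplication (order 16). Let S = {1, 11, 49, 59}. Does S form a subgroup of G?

|S| = 4 divides |G| = 16, consistent with Lagrange.
S contains the identity, every element's inverse is in S, and S is closed under ·: it is a subgroup.

Yes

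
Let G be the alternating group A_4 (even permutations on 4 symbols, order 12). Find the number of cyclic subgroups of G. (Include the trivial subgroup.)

8

Group the elements of G by the cyclic subgroup they generate; each cyclic subgroup of order d accounts for φ(d) elements.
Cyclic subgroups by order — order 1: 1; order 2: 3; order 3: 4.
Total: 8.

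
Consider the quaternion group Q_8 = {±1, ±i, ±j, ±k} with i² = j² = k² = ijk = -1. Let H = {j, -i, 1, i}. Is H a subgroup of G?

j ∈ H but its inverse -j ∉ H, so H is not a subgroup.

No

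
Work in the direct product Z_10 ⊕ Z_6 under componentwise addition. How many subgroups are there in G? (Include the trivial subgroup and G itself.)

|G| = 60, so by Lagrange every subgroup order divides 60. Divisors: 1, 2, 3, 4, 5, 6, 10, 12, 15, 20, 30, 60.
Subgroups by order — order 1: 1; order 2: 3; order 3: 1; order 4: 1; order 5: 1; order 6: 3; order 10: 3; order 12: 1; order 15: 1; order 20: 1; order 30: 3; order 60: 1.
Total: 1 + 3 + 1 + 1 + 1 + 3 + 3 + 1 + 1 + 1 + 3 + 1 = 20.

20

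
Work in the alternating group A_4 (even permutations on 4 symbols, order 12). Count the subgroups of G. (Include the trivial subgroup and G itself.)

10

|G| = 12, so by Lagrange every subgroup order divides 12. Divisors: 1, 2, 3, 4, 6, 12.
Subgroups by order — order 1: 1; order 2: 3; order 3: 4; order 4: 1; order 6: 0; order 12: 1.
Total: 1 + 3 + 4 + 1 + 0 + 1 = 10.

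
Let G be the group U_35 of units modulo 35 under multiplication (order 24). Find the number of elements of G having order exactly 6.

6

The elements of order 6 are: 4, 9, 19, 24, 26, 31.
That's 6.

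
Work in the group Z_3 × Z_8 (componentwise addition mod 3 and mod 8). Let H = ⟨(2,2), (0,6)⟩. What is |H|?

|⟨(2,2)⟩| = 12 and |⟨(0,6)⟩| = 4, so |H| is a multiple of lcm(12, 4) = 12 and divides |G| = 24.
Closing under the operation: H = {(0,0), (0,2), (0,4), (0,6), (1,0), (1,2), (1,4), (1,6), (2,0), (2,2), (2,4), (2,6)}, so |H| = 12.

12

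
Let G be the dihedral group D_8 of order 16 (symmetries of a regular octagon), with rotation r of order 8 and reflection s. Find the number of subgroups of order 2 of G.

9

|G| = 16 and 2 | 16, so subgroups of order 2 are possible by Lagrange.
The subgroups of order 2 are: {e, r^2s}; {e, r^3s}; {e, r^4}; {e, r^4s}; … (9 in all).
So G has 9 subgroups of order 2.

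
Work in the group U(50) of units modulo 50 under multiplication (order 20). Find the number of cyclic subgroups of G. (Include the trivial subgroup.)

6

A cyclic subgroup of order d is generated by each of its φ(d) elements of order d, so the cyclic subgroups of order d number (#elements of order d)/φ(d).
Cyclic subgroups by order — order 1: 1; order 2: 1; order 4: 1; order 5: 1; order 10: 1; order 20: 1.
Total: 6.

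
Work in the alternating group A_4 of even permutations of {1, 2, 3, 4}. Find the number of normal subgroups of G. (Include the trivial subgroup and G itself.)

3

G has 10 subgroups. Checking conjugation-invariance by order — order 1: 1/1 normal; order 2: 0/3 normal; order 3: 0/4 normal; order 4: 1/1 normal; order 12: 1/1 normal.
Total normal subgroups: 3.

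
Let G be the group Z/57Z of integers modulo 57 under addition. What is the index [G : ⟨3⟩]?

3

|⟨3⟩| = 19 and |G| = 57.
By Lagrange, [G : H] = |G|/|H| = 57/19 = 3.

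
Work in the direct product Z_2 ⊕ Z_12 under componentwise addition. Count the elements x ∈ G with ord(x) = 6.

An element (a,b) has order lcm(ord(a), ord(b)); count pairs with lcm equal to 6.
Enumerating gives 6 such elements.

6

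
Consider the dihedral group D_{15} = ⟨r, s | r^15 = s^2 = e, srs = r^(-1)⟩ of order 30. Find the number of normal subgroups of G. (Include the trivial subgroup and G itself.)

G has 28 subgroups. Checking conjugation-invariance by order — order 1: 1/1 normal; order 2: 0/15 normal; order 3: 1/1 normal; order 5: 1/1 normal; order 6: 0/5 normal; order 10: 0/3 normal; order 15: 1/1 normal; order 30: 1/1 normal.
Total normal subgroups: 5.

5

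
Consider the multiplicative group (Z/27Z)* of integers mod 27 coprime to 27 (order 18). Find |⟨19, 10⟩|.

|⟨19⟩| = 3 and |⟨10⟩| = 3, so |H| is a multiple of lcm(3, 3) = 3 and divides |G| = 18.
Closing under the operation: H = {1, 10, 19}, so |H| = 3.

3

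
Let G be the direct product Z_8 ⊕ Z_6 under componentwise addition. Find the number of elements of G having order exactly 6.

6

An element (a,b) has order lcm(ord(a), ord(b)); count pairs with lcm equal to 6.
Enumerating gives 6 such elements.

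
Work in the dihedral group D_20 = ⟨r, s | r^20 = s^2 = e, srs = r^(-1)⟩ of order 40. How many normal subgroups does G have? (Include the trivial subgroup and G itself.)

9

G has 48 subgroups. Checking conjugation-invariance by order — order 1: 1/1 normal; order 2: 1/21 normal; order 4: 1/11 normal; order 5: 1/1 normal; order 8: 0/5 normal; order 10: 1/5 normal; order 20: 3/3 normal; order 40: 1/1 normal.
Total normal subgroups: 9.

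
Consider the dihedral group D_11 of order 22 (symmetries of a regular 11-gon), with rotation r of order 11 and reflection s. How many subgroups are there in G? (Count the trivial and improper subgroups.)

|G| = 22, so by Lagrange every subgroup order divides 22. Divisors: 1, 2, 11, 22.
Subgroups by order — order 1: 1; order 2: 11; order 11: 1; order 22: 1.
Total: 1 + 11 + 1 + 1 = 14.

14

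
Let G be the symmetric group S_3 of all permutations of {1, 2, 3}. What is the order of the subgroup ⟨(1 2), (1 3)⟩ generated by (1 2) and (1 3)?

6

|⟨(1 2)⟩| = 2 and |⟨(1 3)⟩| = 2, so |H| is a multiple of lcm(2, 2) = 2 and divides |G| = 6.
Closing {(1 2), (1 3)} under the group operation gives all of G, so |H| = 6.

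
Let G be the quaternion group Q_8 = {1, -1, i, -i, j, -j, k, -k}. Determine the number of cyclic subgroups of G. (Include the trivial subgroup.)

5

Group the elements of G by the cyclic subgroup they generate; each cyclic subgroup of order d accounts for φ(d) elements.
Cyclic subgroups by order — order 1: 1; order 2: 1; order 4: 3.
Total: 5.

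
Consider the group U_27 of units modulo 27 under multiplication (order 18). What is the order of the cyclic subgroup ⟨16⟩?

9

Compute successive powers of 16 mod 27: 16, 13, 19, 7, 4, 10, 25, 22, …; 16^9 ≡ 1 (mod 27).
So |⟨16⟩| = 9.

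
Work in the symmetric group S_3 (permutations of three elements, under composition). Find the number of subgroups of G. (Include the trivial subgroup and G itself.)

|G| = 6, so by Lagrange every subgroup order divides 6. Divisors: 1, 2, 3, 6.
Subgroups by order — order 1: 1; order 2: 3; order 3: 1; order 6: 1.
Total: 1 + 3 + 1 + 1 = 6.

6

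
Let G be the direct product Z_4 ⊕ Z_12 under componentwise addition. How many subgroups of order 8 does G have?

|G| = 48 and 8 | 48, so subgroups of order 8 are possible by Lagrange.
The subgroups of order 8 are: {(0,0), (0,3), (0,6), (0,9), (2,0), (2,3), (2,6), (2,9)}; {(0,0), (0,6), (1,0), (1,6), (2,0), (2,6), (3,0), (3,6)}; {(0,0), (0,6), (1,3), (1,9), (2,0), (2,6), (3,3), (3,9)}.
So G has 3 subgroups of order 8.

3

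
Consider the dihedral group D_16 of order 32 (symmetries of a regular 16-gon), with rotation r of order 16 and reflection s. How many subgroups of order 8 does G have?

5

|G| = 32 and 8 | 32, so subgroups of order 8 are possible by Lagrange.
The subgroups of order 8 are: {e, r^2, r^4, r^6, r^8, r^10, r^12, r^14}; {e, r^4, r^8, r^12, r^2s, r^6s, r^10s, r^14s}; {e, r^4, r^8, r^12, r^3s, r^7s, r^11s, r^15s}; {e, r^4, r^8, r^12, s, r^4s, r^8s, r^12s}; … (5 in all).
So G has 5 subgroups of order 8.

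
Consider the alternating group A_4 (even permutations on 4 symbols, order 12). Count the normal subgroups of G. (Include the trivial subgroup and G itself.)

G has 10 subgroups. Checking conjugation-invariance by order — order 1: 1/1 normal; order 2: 0/3 normal; order 3: 0/4 normal; order 4: 1/1 normal; order 12: 1/1 normal.
Total normal subgroups: 3.

3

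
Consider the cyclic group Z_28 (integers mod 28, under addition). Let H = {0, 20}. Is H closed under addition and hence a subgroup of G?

20 ∈ H but its inverse 8 ∉ H, so H is not a subgroup.

No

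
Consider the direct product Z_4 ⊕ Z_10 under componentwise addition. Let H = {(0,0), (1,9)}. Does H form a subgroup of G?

No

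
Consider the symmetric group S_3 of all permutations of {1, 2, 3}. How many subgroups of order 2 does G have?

3

|G| = 6 and 2 | 6, so subgroups of order 2 are possible by Lagrange.
The subgroups of order 2 are: {e, (1 2)}; {e, (1 3)}; {e, (2 3)}.
So G has 3 subgroups of order 2.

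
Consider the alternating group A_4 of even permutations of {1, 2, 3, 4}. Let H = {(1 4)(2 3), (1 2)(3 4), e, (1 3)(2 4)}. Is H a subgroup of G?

Yes

|H| = 4 divides |G| = 12, consistent with Lagrange.
H contains the identity, every element's inverse is in H, and H is closed under ∘: it is a subgroup.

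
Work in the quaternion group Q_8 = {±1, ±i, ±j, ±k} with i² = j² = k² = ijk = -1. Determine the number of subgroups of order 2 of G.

1

|G| = 8 and 2 | 8, so subgroups of order 2 are possible by Lagrange.
The subgroups of order 2 are: {1, -1}.
So G has 1 subgroup of order 2.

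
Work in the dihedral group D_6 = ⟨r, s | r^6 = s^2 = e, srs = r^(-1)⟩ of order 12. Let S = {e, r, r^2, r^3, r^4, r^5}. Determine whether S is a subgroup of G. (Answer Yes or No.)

Yes

|S| = 6 divides |G| = 12, consistent with Lagrange.
S contains the identity, every element's inverse is in S, and S is closed under ·: it is a subgroup.
In fact S = ⟨r^5⟩.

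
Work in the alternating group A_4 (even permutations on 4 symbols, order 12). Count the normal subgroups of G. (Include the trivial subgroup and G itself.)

3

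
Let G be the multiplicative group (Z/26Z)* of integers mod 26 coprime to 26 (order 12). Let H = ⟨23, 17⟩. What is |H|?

|⟨23⟩| = 6 and |⟨17⟩| = 6, so |H| is a multiple of lcm(6, 6) = 6 and divides |G| = 12.
Closing under the operation: H = {1, 3, 9, 17, 23, 25}, so |H| = 6.

6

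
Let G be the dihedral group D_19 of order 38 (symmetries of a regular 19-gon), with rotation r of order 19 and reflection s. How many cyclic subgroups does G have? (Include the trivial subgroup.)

21

Group the elements of G by the cyclic subgroup they generate; each cyclic subgroup of order d accounts for φ(d) elements.
Cyclic subgroups by order — order 1: 1; order 2: 19; order 19: 1.
Total: 21.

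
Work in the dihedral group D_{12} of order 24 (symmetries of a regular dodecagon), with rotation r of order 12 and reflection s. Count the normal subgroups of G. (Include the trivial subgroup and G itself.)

9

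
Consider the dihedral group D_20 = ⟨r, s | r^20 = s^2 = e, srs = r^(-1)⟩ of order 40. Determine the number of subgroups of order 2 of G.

21

|G| = 40 and 2 | 40, so subgroups of order 2 are possible by Lagrange.
The subgroups of order 2 are: {e, r^10}; {e, r^10s}; {e, r^11s}; {e, r^12s}; … (21 in all).
So G has 21 subgroups of order 2.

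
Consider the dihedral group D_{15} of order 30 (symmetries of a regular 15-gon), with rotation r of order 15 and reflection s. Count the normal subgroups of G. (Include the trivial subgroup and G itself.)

G has 28 subgroups. Checking conjugation-invariance by order — order 1: 1/1 normal; order 2: 0/15 normal; order 3: 1/1 normal; order 5: 1/1 normal; order 6: 0/5 normal; order 10: 0/3 normal; order 15: 1/1 normal; order 30: 1/1 normal.
Total normal subgroups: 5.

5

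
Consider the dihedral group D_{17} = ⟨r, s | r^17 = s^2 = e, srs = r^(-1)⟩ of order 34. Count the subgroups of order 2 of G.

17

|G| = 34 and 2 | 34, so subgroups of order 2 are possible by Lagrange.
The subgroups of order 2 are: {e, r^10s}; {e, r^11s}; {e, r^12s}; {e, r^13s}; … (17 in all).
So G has 17 subgroups of order 2.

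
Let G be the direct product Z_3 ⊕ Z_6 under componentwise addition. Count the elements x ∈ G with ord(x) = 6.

An element (a,b) has order lcm(ord(a), ord(b)); count pairs with lcm equal to 6.
Enumerating gives 8 such elements.

8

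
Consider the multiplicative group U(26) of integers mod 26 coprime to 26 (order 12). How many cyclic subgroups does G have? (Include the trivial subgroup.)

A cyclic subgroup of order d is generated by each of its φ(d) elements of order d, so the cyclic subgroups of order d number (#elements of order d)/φ(d).
Cyclic subgroups by order — order 1: 1; order 2: 1; order 3: 1; order 4: 1; order 6: 1; order 12: 1.
Total: 6.

6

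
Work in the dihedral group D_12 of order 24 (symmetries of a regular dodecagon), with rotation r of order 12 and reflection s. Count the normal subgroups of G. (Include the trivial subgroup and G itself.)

G has 34 subgroups. Checking conjugation-invariance by order — order 1: 1/1 normal; order 2: 1/13 normal; order 3: 1/1 normal; order 4: 1/7 normal; order 6: 1/5 normal; order 8: 0/3 normal; order 12: 3/3 normal; order 24: 1/1 normal.
Total normal subgroups: 9.

9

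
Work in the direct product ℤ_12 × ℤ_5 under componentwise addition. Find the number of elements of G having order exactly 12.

4

An element (a,b) has order lcm(ord(a), ord(b)); count pairs with lcm equal to 12.
Enumerating gives 4 such elements.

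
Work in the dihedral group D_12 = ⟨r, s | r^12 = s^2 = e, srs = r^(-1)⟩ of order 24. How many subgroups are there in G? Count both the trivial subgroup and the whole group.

34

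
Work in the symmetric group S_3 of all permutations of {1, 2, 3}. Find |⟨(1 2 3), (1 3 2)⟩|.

|⟨(1 2 3)⟩| = 3 and |⟨(1 3 2)⟩| = 3, so |H| is a multiple of lcm(3, 3) = 3 and divides |G| = 6.
Closing under the operation: H = {e, (1 2 3), (1 3 2)}, so |H| = 3.

3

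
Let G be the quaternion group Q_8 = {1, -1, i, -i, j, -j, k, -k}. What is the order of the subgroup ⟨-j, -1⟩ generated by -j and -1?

4

|⟨-j⟩| = 4 and |⟨-1⟩| = 2, so |H| is a multiple of lcm(4, 2) = 4 and divides |G| = 8.
Closing under the operation: H = {1, -1, j, -j}, so |H| = 4.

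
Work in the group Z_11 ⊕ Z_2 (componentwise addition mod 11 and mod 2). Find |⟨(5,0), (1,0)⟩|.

11

|⟨(5,0)⟩| = 11 and |⟨(1,0)⟩| = 11, so |H| is a multiple of lcm(11, 11) = 11 and divides |G| = 22.
Closing under the operation: H = {(0,0), (1,0), (2,0), (3,0), (4,0), (5,0), (6,0), (7,0), (8,0), (9,0), (10,0)}, so |H| = 11.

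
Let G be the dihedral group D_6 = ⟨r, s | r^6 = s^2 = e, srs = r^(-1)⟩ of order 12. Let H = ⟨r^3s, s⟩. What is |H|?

|⟨r^3s⟩| = 2 and |⟨s⟩| = 2, so |H| is a multiple of lcm(2, 2) = 2 and divides |G| = 12.
Closing under the operation: H = {e, r^3, s, r^3s}, so |H| = 4.

4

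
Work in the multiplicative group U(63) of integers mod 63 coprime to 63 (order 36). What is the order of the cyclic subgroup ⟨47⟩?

6

Compute successive powers of 47 mod 63: 47, 4, 62, 16, 59, 1; 47^6 ≡ 1 (mod 63).
So |⟨47⟩| = 6.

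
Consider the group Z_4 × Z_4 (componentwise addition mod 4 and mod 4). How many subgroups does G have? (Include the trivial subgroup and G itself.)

|G| = 16, so by Lagrange every subgroup order divides 16. Divisors: 1, 2, 4, 8, 16.
Subgroups by order — order 1: 1; order 2: 3; order 4: 7; order 8: 3; order 16: 1.
Total: 1 + 3 + 7 + 3 + 1 = 15.

15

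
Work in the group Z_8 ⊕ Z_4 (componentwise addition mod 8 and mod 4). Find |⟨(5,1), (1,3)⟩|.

16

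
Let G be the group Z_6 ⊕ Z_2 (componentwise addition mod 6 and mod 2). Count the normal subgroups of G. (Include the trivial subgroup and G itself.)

10

G is abelian, so every subgroup is normal.
G has 10 subgroups in total, hence 10 normal subgroups.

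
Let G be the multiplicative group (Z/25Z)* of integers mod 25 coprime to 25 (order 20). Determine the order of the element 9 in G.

10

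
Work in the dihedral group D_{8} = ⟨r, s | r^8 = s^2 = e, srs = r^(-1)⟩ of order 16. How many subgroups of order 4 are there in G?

5

|G| = 16 and 4 | 16, so subgroups of order 4 are possible by Lagrange.
The subgroups of order 4 are: {e, r^2, r^4, r^6}; {e, r^4, r^2s, r^6s}; {e, r^4, r^3s, r^7s}; {e, r^4, s, r^4s}; … (5 in all).
So G has 5 subgroups of order 4.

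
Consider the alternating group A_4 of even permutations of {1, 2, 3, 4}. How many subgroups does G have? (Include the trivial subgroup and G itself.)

|G| = 12, so by Lagrange every subgroup order divides 12. Divisors: 1, 2, 3, 4, 6, 12.
Subgroups by order — order 1: 1; order 2: 3; order 3: 4; order 4: 1; order 6: 0; order 12: 1.
Total: 1 + 3 + 4 + 1 + 0 + 1 = 10.

10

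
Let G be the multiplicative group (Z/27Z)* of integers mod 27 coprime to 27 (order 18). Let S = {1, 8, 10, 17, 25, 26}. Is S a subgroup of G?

25 ∈ S but its inverse 13 ∉ S, so S is not a subgroup.

No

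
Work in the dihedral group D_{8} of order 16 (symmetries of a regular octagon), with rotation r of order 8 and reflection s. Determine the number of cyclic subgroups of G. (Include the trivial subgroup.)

12

A cyclic subgroup of order d is generated by each of its φ(d) elements of order d, so the cyclic subgroups of order d number (#elements of order d)/φ(d).
Cyclic subgroups by order — order 1: 1; order 2: 9; order 4: 1; order 8: 1.
Total: 12.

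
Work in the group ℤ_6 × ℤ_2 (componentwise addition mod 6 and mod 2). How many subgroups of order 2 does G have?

3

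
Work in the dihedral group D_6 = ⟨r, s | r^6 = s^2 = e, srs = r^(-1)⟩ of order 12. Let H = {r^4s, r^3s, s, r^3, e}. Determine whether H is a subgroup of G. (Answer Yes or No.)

No

|H| = 5 does not divide |G| = 12, so by Lagrange H is not a subgroup.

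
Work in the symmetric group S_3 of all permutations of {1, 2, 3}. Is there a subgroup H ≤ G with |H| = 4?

4 does not divide |G| = 6, so by Lagrange no subgroup of order 4 exists.

No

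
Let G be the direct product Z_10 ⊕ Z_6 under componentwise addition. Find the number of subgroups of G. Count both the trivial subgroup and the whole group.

20

|G| = 60, so by Lagrange every subgroup order divides 60. Divisors: 1, 2, 3, 4, 5, 6, 10, 12, 15, 20, 30, 60.
Subgroups by order — order 1: 1; order 2: 3; order 3: 1; order 4: 1; order 5: 1; order 6: 3; order 10: 3; order 12: 1; order 15: 1; order 20: 1; order 30: 3; order 60: 1.
Total: 1 + 3 + 1 + 1 + 1 + 3 + 3 + 1 + 1 + 1 + 3 + 1 = 20.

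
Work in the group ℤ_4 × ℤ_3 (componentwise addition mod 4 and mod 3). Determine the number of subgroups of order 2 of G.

|G| = 12 and 2 | 12, so subgroups of order 2 are possible by Lagrange.
The subgroups of order 2 are: {(0,0), (2,0)}.
So G has 1 subgroup of order 2.

1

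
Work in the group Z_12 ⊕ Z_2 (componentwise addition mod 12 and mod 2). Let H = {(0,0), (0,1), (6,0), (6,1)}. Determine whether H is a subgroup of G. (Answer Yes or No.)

Yes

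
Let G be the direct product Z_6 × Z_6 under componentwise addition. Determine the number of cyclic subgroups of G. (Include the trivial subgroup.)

Each element a generates a cyclic subgroup ⟨a⟩; distinct elements may generate the same one (a cyclic group of order d has φ(d) generators).
Cyclic subgroups by order — order 1: 1; order 2: 3; order 3: 4; order 6: 12.
Total: 20.

20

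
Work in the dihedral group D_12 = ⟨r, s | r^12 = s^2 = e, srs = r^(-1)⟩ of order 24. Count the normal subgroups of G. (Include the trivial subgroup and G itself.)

G has 34 subgroups. Checking conjugation-invariance by order — order 1: 1/1 normal; order 2: 1/13 normal; order 3: 1/1 normal; order 4: 1/7 normal; order 6: 1/5 normal; order 8: 0/3 normal; order 12: 3/3 normal; order 24: 1/1 normal.
Total normal subgroups: 9.

9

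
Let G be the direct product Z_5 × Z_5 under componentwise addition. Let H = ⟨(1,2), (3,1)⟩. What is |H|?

|⟨(1,2)⟩| = 5 and |⟨(3,1)⟩| = 5, so |H| is a multiple of lcm(5, 5) = 5 and divides |G| = 25.
Closing under the operation: H = {(0,0), (1,2), (2,4), (3,1), (4,3)}, so |H| = 5.

5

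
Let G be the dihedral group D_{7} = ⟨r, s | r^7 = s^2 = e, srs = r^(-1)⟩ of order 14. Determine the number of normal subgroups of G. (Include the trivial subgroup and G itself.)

3

G has 10 subgroups. Checking conjugation-invariance by order — order 1: 1/1 normal; order 2: 0/7 normal; order 7: 1/1 normal; order 14: 1/1 normal.
Total normal subgroups: 3.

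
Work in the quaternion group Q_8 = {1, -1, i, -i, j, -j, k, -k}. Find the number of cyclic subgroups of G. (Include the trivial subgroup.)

5

Each element a generates a cyclic subgroup ⟨a⟩; distinct elements may generate the same one (a cyclic group of order d has φ(d) generators).
Cyclic subgroups by order — order 1: 1; order 2: 1; order 4: 3.
Total: 5.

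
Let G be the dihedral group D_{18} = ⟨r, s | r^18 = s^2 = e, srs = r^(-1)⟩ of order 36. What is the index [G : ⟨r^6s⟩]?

18

|⟨r^6s⟩| = 2 and |G| = 36.
By Lagrange, [G : H] = |G|/|H| = 36/2 = 18.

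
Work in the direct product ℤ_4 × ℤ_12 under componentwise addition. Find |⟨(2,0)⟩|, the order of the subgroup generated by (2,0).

2

The order of (2,0) in Z_4 × Z_12 is lcm(ord(2) in Z_4, ord(0) in Z_12).
ord(2) = 2 and ord(0) = 1, so |⟨(2,0)⟩| = lcm(2, 1) = 2.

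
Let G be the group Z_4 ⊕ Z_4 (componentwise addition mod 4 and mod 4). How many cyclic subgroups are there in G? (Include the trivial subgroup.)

10

Group the elements of G by the cyclic subgroup they generate; each cyclic subgroup of order d accounts for φ(d) elements.
Cyclic subgroups by order — order 1: 1; order 2: 3; order 4: 6.
Total: 10.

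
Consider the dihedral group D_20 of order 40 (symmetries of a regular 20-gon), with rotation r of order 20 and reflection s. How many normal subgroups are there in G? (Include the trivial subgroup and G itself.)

9

G has 48 subgroups. Checking conjugation-invariance by order — order 1: 1/1 normal; order 2: 1/21 normal; order 4: 1/11 normal; order 5: 1/1 normal; order 8: 0/5 normal; order 10: 1/5 normal; order 20: 3/3 normal; order 40: 1/1 normal.
Total normal subgroups: 9.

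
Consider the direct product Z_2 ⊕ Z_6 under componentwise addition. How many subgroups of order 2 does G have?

|G| = 12 and 2 | 12, so subgroups of order 2 are possible by Lagrange.
The subgroups of order 2 are: {(0,0), (0,3)}; {(0,0), (1,0)}; {(0,0), (1,3)}.
So G has 3 subgroups of order 2.

3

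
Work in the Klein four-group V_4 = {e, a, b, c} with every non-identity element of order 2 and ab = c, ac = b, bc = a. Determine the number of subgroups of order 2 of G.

|G| = 4 and 2 | 4, so subgroups of order 2 are possible by Lagrange.
The subgroups of order 2 are: {e, a}; {e, b}; {e, c}.
So G has 3 subgroups of order 2.

3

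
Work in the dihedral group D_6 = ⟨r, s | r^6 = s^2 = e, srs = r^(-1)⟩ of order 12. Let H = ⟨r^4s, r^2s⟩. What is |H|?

6

|⟨r^4s⟩| = 2 and |⟨r^2s⟩| = 2, so |H| is a multiple of lcm(2, 2) = 2 and divides |G| = 12.
Closing under the operation: H = {e, r^2, r^4, s, r^2s, r^4s}, so |H| = 6.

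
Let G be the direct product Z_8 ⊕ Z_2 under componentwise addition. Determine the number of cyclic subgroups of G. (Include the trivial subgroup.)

8

Each element a generates a cyclic subgroup ⟨a⟩; distinct elements may generate the same one (a cyclic group of order d has φ(d) generators).
Cyclic subgroups by order — order 1: 1; order 2: 3; order 4: 2; order 8: 2.
Total: 8.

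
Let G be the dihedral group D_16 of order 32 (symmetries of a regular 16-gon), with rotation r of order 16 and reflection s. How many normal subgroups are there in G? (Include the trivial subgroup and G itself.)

G has 36 subgroups. Checking conjugation-invariance by order — order 1: 1/1 normal; order 2: 1/17 normal; order 4: 1/9 normal; order 8: 1/5 normal; order 16: 3/3 normal; order 32: 1/1 normal.
Total normal subgroups: 8.

8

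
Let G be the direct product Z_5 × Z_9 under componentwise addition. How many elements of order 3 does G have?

2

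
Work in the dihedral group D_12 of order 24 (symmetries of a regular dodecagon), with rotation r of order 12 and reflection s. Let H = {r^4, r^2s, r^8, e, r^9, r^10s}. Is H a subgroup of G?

No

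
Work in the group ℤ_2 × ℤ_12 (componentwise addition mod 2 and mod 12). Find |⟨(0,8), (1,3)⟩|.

12

|⟨(0,8)⟩| = 3 and |⟨(1,3)⟩| = 4, so |H| is a multiple of lcm(3, 4) = 12 and divides |G| = 24.
Closing under the operation: H = {(0,0), (0,2), (0,4), (0,6), (0,8), (0,10), (1,1), (1,3), (1,5), (1,7), (1,9), (1,11)}, so |H| = 12.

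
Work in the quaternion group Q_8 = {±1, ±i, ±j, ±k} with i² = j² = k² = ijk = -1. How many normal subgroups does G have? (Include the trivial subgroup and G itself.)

6

G has 6 subgroups. Checking conjugation-invariance by order — order 1: 1/1 normal; order 2: 1/1 normal; order 4: 3/3 normal; order 8: 1/1 normal.
Total normal subgroups: 6.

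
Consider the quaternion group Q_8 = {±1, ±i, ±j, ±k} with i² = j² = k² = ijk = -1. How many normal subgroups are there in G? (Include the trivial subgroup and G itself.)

G has 6 subgroups. Checking conjugation-invariance by order — order 1: 1/1 normal; order 2: 1/1 normal; order 4: 3/3 normal; order 8: 1/1 normal.
Total normal subgroups: 6.

6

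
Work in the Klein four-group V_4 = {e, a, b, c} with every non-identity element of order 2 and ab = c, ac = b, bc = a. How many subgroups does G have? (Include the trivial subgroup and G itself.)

|G| = 4, so by Lagrange every subgroup order divides 4. Divisors: 1, 2, 4.
Subgroups by order — order 1: 1; order 2: 3; order 4: 1.
Total: 1 + 3 + 1 = 5.

5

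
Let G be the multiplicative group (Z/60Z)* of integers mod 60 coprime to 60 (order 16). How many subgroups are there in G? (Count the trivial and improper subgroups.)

|G| = 16, so by Lagrange every subgroup order divides 16. Divisors: 1, 2, 4, 8, 16.
Subgroups by order — order 1: 1; order 2: 7; order 4: 11; order 8: 7; order 16: 1.
Total: 1 + 7 + 11 + 7 + 1 = 27.

27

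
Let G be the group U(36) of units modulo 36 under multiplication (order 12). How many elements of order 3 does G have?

The elements of order 3 are: 13, 25.
That's 2.

2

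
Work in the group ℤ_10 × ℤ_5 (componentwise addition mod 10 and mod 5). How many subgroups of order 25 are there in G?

|G| = 50 and 25 | 50, so subgroups of order 25 are possible by Lagrange.
The subgroups of order 25 are: {(0,0), (0,1), (0,2), (0,3), (0,4), (2,0), (2,1), (2,2), (2,3), (2,4), (4,0), (4,1), (4,2), (4,3), (4,4), (6,0), (6,1), (6,2), (6,3), (6,4), (8,0), (8,1), (8,2), (8,3), (8,4)}.
So G has 1 subgroup of order 25.

1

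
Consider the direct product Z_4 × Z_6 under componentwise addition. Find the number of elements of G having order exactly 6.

An element (a,b) has order lcm(ord(a), ord(b)); count pairs with lcm equal to 6.
Enumerating gives 6 such elements.

6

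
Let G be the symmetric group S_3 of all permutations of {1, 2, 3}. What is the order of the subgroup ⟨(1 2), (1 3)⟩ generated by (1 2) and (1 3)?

6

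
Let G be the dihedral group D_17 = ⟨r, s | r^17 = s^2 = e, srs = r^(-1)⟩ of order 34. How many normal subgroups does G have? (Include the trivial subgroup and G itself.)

G has 20 subgroups. Checking conjugation-invariance by order — order 1: 1/1 normal; order 2: 0/17 normal; order 17: 1/1 normal; order 34: 1/1 normal.
Total normal subgroups: 3.

3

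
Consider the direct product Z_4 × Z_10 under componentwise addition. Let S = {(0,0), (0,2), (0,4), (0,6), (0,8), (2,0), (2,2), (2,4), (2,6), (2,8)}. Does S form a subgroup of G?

Yes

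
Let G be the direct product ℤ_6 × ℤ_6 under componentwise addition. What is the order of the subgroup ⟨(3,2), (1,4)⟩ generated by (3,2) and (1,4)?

|⟨(3,2)⟩| = 6 and |⟨(1,4)⟩| = 6, so |H| is a multiple of lcm(6, 6) = 6 and divides |G| = 36.
Closing under the operation: H = {(0,0), (0,2), (0,4), (1,0), (1,2), (1,4), (2,0), (2,2), (2,4), (3,0), (3,2), (3,4), (4,0), (4,2), (4,4), (5,0), (5,2), (5,4)}, so |H| = 18.

18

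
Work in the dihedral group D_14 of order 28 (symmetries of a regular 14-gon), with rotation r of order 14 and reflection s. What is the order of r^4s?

2

Computing powers of r^4s: the smallest k with (r^4s)^k = e is k = 2.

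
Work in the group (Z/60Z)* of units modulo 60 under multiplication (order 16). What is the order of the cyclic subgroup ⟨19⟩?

Compute successive powers of 19 mod 60: 19, 1; 19^2 ≡ 1 (mod 60).
So |⟨19⟩| = 2.

2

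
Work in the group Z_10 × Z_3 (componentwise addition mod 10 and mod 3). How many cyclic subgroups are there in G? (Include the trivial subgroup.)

Group the elements of G by the cyclic subgroup they generate; each cyclic subgroup of order d accounts for φ(d) elements.
Cyclic subgroups by order — order 1: 1; order 2: 1; order 3: 1; order 5: 1; order 6: 1; order 10: 1; order 15: 1; order 30: 1.
Total: 8.

8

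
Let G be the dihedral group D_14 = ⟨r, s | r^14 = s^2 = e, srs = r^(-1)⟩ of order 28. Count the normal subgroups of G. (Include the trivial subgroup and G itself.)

G has 28 subgroups. Checking conjugation-invariance by order — order 1: 1/1 normal; order 2: 1/15 normal; order 4: 0/7 normal; order 7: 1/1 normal; order 14: 3/3 normal; order 28: 1/1 normal.
Total normal subgroups: 7.

7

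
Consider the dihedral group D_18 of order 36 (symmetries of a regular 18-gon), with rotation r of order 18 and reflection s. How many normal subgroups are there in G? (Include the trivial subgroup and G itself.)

G has 45 subgroups. Checking conjugation-invariance by order — order 1: 1/1 normal; order 2: 1/19 normal; order 3: 1/1 normal; order 4: 0/9 normal; order 6: 1/7 normal; order 9: 1/1 normal; order 12: 0/3 normal; order 18: 3/3 normal; order 36: 1/1 normal.
Total normal subgroups: 9.

9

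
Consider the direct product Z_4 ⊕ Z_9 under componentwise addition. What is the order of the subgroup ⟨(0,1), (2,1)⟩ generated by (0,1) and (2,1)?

18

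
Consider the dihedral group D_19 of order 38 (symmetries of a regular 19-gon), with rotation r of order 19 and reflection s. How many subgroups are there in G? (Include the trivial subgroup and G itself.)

22

|G| = 38, so by Lagrange every subgroup order divides 38. Divisors: 1, 2, 19, 38.
Subgroups by order — order 1: 1; order 2: 19; order 19: 1; order 38: 1.
Total: 1 + 19 + 1 + 1 = 22.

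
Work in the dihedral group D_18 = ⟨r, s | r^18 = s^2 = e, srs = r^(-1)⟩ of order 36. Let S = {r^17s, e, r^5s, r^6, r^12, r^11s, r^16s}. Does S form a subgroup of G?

No

|S| = 7 does not divide |G| = 36, so by Lagrange S is not a subgroup.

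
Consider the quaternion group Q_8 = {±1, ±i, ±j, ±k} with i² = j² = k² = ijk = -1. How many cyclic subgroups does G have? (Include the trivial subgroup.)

5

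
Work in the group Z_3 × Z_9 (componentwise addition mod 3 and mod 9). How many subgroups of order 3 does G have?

4

|G| = 27 and 3 | 27, so subgroups of order 3 are possible by Lagrange.
The subgroups of order 3 are: {(0,0), (0,3), (0,6)}; {(0,0), (1,0), (2,0)}; {(0,0), (1,3), (2,6)}; {(0,0), (1,6), (2,3)}.
So G has 4 subgroups of order 3.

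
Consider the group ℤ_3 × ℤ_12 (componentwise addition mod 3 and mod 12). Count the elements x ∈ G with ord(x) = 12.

16

An element (a,b) has order lcm(ord(a), ord(b)); count pairs with lcm equal to 12.
Enumerating gives 16 such elements.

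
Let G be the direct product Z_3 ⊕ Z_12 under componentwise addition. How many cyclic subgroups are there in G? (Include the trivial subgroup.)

Each element a generates a cyclic subgroup ⟨a⟩; distinct elements may generate the same one (a cyclic group of order d has φ(d) generators).
Cyclic subgroups by order — order 1: 1; order 2: 1; order 3: 4; order 4: 1; order 6: 4; order 12: 4.
Total: 15.

15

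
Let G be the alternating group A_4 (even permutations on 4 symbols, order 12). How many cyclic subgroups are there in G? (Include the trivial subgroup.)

8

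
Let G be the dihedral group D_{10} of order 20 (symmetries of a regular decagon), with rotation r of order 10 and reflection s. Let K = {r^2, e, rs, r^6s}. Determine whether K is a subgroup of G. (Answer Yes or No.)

No

r^2 ∈ K but its inverse r^8 ∉ K, so K is not a subgroup.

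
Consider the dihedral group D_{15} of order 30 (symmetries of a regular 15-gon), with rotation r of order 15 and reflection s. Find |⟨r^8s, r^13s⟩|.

6

|⟨r^8s⟩| = 2 and |⟨r^13s⟩| = 2, so |H| is a multiple of lcm(2, 2) = 2 and divides |G| = 30.
Closing under the operation: H = {e, r^5, r^10, r^3s, r^8s, r^13s}, so |H| = 6.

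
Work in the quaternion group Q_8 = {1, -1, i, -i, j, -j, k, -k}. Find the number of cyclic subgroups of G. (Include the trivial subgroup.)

5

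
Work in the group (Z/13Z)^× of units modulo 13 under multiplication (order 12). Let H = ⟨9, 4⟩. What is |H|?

6

|⟨9⟩| = 3 and |⟨4⟩| = 6, so |H| is a multiple of lcm(3, 6) = 6 and divides |G| = 12.
Closing under the operation: H = {1, 3, 4, 9, 10, 12}, so |H| = 6.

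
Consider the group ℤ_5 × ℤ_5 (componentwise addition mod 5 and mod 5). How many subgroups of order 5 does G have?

6

|G| = 25 and 5 | 25, so subgroups of order 5 are possible by Lagrange.
The subgroups of order 5 are: {(0,0), (0,1), (0,2), (0,3), (0,4)}; {(0,0), (1,0), (2,0), (3,0), (4,0)}; {(0,0), (1,1), (2,2), (3,3), (4,4)}; {(0,0), (1,2), (2,4), (3,1), (4,3)}; … (6 in all).
So G has 6 subgroups of order 5.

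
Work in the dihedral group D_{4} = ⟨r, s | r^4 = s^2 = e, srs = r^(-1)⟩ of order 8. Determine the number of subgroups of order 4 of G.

|G| = 8 and 4 | 8, so subgroups of order 4 are possible by Lagrange.
The subgroups of order 4 are: {e, r, r^2, r^3}; {e, r^2, s, r^2s}; {e, r^2, rs, r^3s}.
So G has 3 subgroups of order 4.

3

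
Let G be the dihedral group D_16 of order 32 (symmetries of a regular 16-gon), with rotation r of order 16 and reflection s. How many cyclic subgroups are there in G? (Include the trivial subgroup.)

Group the elements of G by the cyclic subgroup they generate; each cyclic subgroup of order d accounts for φ(d) elements.
Cyclic subgroups by order — order 1: 1; order 2: 17; order 4: 1; order 8: 1; order 16: 1.
Total: 21.

21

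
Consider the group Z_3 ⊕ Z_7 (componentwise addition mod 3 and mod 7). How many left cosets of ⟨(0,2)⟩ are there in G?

|⟨(0,2)⟩| = 7 and |G| = 21.
By Lagrange, [G : H] = |G|/|H| = 21/7 = 3.

3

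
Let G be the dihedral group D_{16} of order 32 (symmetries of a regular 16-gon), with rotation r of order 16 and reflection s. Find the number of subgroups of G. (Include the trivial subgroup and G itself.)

|G| = 32, so by Lagrange every subgroup order divides 32. Divisors: 1, 2, 4, 8, 16, 32.
Subgroups by order — order 1: 1; order 2: 17; order 4: 9; order 8: 5; order 16: 3; order 32: 1.
Total: 1 + 17 + 9 + 5 + 3 + 1 = 36.

36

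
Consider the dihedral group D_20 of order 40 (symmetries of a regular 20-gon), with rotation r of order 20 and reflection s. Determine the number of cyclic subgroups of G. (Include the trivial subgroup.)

26

Each element a generates a cyclic subgroup ⟨a⟩; distinct elements may generate the same one (a cyclic group of order d has φ(d) generators).
Cyclic subgroups by order — order 1: 1; order 2: 21; order 4: 1; order 5: 1; order 10: 1; order 20: 1.
Total: 26.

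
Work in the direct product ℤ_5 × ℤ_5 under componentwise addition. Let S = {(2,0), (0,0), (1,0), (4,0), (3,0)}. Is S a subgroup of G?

Yes

|S| = 5 divides |G| = 25, consistent with Lagrange.
S contains the identity, every element's inverse is in S, and S is closed under +: it is a subgroup.
In fact S = ⟨(4,0)⟩.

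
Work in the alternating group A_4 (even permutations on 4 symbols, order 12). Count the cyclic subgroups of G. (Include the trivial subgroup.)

8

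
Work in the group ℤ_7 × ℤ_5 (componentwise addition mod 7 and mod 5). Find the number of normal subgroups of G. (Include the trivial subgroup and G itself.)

4

G is abelian, so every subgroup is normal.
G has 4 subgroups in total, hence 4 normal subgroups.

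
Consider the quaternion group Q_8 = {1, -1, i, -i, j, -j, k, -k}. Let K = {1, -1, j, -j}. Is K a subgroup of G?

|K| = 4 divides |G| = 8, consistent with Lagrange.
K contains the identity, every element's inverse is in K, and K is closed under ·: it is a subgroup.
In fact K = ⟨j⟩.

Yes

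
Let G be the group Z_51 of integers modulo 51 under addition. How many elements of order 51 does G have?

32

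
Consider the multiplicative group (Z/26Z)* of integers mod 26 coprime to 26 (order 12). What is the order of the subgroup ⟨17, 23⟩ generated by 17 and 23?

|⟨17⟩| = 6 and |⟨23⟩| = 6, so |H| is a multiple of lcm(6, 6) = 6 and divides |G| = 12.
Closing under the operation: H = {1, 3, 9, 17, 23, 25}, so |H| = 6.

6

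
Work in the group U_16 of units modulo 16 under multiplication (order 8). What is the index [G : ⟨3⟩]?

2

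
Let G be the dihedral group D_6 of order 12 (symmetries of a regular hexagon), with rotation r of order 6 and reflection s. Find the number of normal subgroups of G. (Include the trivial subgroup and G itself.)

7

G has 16 subgroups. Checking conjugation-invariance by order — order 1: 1/1 normal; order 2: 1/7 normal; order 3: 1/1 normal; order 4: 0/3 normal; order 6: 3/3 normal; order 12: 1/1 normal.
Total normal subgroups: 7.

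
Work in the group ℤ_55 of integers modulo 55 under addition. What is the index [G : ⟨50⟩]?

5

|⟨50⟩| = 11 and |G| = 55.
By Lagrange, [G : H] = |G|/|H| = 55/11 = 5.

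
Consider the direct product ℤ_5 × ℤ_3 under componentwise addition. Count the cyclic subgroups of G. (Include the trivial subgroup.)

4

Group the elements of G by the cyclic subgroup they generate; each cyclic subgroup of order d accounts for φ(d) elements.
Cyclic subgroups by order — order 1: 1; order 3: 1; order 5: 1; order 15: 1.
Total: 4.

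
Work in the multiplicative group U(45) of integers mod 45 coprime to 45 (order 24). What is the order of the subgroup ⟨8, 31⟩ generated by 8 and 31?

|⟨8⟩| = 4 and |⟨31⟩| = 3, so |H| is a multiple of lcm(4, 3) = 12 and divides |G| = 24.
Closing under the operation: H = {1, 2, 4, 8, 16, 17, 19, 23, 31, 32, 34, 38}, so |H| = 12.

12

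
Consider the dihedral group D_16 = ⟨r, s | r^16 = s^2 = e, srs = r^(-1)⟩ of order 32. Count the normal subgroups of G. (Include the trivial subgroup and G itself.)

8

G has 36 subgroups. Checking conjugation-invariance by order — order 1: 1/1 normal; order 2: 1/17 normal; order 4: 1/9 normal; order 8: 1/5 normal; order 16: 3/3 normal; order 32: 1/1 normal.
Total normal subgroups: 8.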